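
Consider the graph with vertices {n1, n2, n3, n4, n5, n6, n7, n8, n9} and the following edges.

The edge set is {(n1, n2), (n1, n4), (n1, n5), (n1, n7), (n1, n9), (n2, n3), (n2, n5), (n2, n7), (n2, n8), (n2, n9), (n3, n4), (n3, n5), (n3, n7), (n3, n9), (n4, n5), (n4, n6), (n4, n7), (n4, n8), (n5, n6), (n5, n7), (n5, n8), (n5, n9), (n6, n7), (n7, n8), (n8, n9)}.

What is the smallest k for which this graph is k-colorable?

4

n1, n2, n5, n7 are pairwise adjacent (a clique of size 4), so at least 4 colors are needed.
4 colors suffice: color 1 → {n5}; color 2 → {n7, n9}; color 3 → {n2, n4}; color 4 → {n1, n3, n6, n8}. No two adjacent vertices share a color.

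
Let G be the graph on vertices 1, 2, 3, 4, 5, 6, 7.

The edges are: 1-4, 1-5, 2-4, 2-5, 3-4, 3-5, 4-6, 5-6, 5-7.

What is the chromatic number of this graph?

2

2 and 5 are adjacent, so at least 2 colors are needed.
2 colors suffice: 1=b, 2=b, 3=b, 4=a, 5=a, 6=b, 7=b. No two adjacent vertices share a color.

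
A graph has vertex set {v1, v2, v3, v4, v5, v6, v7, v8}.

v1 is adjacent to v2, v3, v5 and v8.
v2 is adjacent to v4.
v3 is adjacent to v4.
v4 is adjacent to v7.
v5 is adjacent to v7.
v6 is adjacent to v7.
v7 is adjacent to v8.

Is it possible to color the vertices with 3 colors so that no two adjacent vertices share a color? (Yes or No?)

Yes

The chromatic number is 3. The cycle v5-v1-v3-v4-v7-v5 has odd length 5, so it cannot be 2-colored; at least 3 colors are needed.
A valid assignment using 3 colors: v1=red, v2=green, v3=green, v4=blue, v5=blue, v6=blue, v7=red, v8=blue.
That is already a proper 3-coloring.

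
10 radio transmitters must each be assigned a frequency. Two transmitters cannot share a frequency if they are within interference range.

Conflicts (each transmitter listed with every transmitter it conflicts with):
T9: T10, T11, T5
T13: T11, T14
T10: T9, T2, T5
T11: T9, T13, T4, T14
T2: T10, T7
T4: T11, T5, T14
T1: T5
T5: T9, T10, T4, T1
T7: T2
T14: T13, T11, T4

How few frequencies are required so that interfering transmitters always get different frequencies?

3

T9, T10, T5 all conflict with each other, so at least 3 frequencies are needed.
A valid assignment using 3 frequencies: T9=3, T13=2, T10=2, T11=1, T2=1, T4=2, T1=2, T5=1, T7=2, T14=3. No two conflicting transmitters share a frequency.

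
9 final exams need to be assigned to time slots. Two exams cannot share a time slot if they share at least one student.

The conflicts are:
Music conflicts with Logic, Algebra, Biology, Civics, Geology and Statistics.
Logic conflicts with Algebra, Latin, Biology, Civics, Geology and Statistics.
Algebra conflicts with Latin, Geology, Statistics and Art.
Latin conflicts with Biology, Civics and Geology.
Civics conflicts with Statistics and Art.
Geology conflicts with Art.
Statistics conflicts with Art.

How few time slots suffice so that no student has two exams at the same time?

Music, Logic, Civics, Statistics are mutually in conflict, so at least 4 time slots are needed.
4 time slots suffice: time slot 1 → {Logic, Art}; time slot 2 → {Algebra, Biology, Civics}; time slot 3 → {Music, Latin}; time slot 4 → {Geology, Statistics}. No two conflicting exams share a time slot.

4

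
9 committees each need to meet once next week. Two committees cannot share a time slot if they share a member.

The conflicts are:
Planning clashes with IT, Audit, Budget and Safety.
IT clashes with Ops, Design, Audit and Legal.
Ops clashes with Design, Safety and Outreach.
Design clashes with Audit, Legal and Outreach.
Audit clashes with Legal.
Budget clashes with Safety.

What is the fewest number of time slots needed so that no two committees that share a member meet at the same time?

4

IT, Design, Audit, Legal all conflict with each other, so at least 4 time slots are needed.
Using 4 time slots: Planning=2, IT=1, Ops=3, Design=2, Audit=3, Legal=4, Budget=3, Safety=1, Outreach=1. No two conflicting committees share a time slot.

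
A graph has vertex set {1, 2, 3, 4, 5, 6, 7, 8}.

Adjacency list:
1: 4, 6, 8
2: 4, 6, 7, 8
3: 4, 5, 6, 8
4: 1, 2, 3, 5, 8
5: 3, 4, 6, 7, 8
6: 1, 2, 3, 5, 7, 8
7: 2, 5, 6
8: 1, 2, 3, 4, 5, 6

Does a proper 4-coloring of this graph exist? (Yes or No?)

The chromatic number is 4. 3, 5, 6, 8 are pairwise adjacent (a clique of size 4), so at least 4 colors are needed.
One proper 4-coloring: 1=green, 2=green, 3=yellow, 4=red, 5=green, 6=red, 7=blue, 8=blue.
That is already a proper 4-coloring.

Yes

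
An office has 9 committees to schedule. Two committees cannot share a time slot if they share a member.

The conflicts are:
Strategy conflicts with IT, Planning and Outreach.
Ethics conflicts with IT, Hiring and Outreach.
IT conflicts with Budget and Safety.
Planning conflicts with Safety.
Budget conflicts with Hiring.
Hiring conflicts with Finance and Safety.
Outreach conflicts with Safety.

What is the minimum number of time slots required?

2

Strategy and Planning conflict, so at least 2 time slots are needed.
Using 2 time slots: Strategy=2, Ethics=2, IT=1, Planning=1, Budget=2, Hiring=1, Outreach=1, Finance=2, Safety=2. No two conflicting committees share a time slot.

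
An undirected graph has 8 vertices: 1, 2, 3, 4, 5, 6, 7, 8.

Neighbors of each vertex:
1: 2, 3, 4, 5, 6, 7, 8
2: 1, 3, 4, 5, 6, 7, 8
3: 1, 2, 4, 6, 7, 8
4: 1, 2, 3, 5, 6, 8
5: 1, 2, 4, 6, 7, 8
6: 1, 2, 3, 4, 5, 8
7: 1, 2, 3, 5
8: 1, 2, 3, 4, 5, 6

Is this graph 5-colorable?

No

1, 2, 3, 4, 6, 8 form a clique, so at least 6 colors are needed.
So 5 colors are not enough.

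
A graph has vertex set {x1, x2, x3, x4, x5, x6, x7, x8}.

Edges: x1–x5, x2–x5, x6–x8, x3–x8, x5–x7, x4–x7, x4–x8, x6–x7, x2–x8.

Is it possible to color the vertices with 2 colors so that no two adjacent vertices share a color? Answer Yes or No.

No

The cycle x8-x2-x5-x7-x6-x8 has odd length 5, so it cannot be 2-colored; at least 3 colors are needed.
So 2 colors are not enough.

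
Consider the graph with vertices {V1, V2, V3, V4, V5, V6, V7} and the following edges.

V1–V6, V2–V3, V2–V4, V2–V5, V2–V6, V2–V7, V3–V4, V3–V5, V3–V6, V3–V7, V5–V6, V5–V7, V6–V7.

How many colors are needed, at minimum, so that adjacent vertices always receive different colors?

5

V2, V3, V5, V6, V7 are mutually adjacent (a clique of size 5), so at least 5 colors are needed.
5 colors suffice: V1=1, V2=1, V3=3, V4=2, V5=4, V6=2, V7=5. No two adjacent vertices share a color.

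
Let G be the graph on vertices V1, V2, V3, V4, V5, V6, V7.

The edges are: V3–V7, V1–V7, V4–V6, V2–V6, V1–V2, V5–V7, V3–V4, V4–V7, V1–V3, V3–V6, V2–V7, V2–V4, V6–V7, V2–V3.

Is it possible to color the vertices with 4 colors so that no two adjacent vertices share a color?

No

V2, V3, V4, V6, V7 form a clique, so at least 5 colors are needed.
So 4 colors are not enough.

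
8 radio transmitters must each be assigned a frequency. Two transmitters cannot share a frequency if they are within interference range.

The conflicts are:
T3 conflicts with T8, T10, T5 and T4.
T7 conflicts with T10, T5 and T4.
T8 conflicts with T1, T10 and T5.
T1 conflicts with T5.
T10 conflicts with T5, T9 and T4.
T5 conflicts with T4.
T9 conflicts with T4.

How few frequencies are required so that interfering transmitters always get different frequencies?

4

T3, T10, T5, T4 pairwise conflict, so at least 4 frequencies are needed.
4 frequencies suffice: frequency 1 → {T5, T9}; frequency 2 → {T1, T10}; frequency 3 → {T8, T4}; frequency 4 → {T3, T7}. No two conflicting transmitters share a frequency.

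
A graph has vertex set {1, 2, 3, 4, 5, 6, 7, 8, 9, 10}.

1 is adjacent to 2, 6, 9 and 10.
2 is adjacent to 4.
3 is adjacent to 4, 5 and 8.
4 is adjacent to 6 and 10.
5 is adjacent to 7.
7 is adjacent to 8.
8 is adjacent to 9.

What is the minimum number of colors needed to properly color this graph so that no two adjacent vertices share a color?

1 and 10 are adjacent, so at least 2 colors are needed.
2 colors suffice: color a → {1, 4, 5, 8}; color b → {2, 3, 6, 7, 9, 10}. No two adjacent vertices share a color.

2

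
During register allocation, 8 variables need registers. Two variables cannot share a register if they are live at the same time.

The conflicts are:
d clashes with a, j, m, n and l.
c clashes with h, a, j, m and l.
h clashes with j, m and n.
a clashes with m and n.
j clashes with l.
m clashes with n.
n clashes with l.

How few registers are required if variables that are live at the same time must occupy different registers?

d, a, m, n pairwise conflict, so at least 4 registers are needed.
A valid assignment using 4 registers: d=3, c=2, h=3, a=4, j=1, m=1, n=2, l=4. Every pair that conflicts lands in different registers.

4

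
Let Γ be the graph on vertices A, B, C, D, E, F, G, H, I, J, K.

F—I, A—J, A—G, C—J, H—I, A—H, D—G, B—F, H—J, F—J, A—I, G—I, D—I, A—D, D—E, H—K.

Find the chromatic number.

4

A, D, G, I are mutually adjacent (a clique of size 4), so at least 4 colors are needed.
One proper 4-coloring: A=1, B=2, C=1, D=3, E=1, F=1, G=4, H=3, I=2, J=2, K=1. No two adjacent vertices share a color.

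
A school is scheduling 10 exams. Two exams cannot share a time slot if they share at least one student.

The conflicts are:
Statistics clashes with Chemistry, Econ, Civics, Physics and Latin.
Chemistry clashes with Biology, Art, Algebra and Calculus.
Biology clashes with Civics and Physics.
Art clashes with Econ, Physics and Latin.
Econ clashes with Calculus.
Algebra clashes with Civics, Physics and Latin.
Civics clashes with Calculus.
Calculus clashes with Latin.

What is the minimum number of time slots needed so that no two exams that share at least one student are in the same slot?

2

Calculus and Latin conflict, so at least 2 time slots are needed.
2 time slots suffice: Statistics=1, Chemistry=2, Biology=1, Art=1, Econ=2, Algebra=1, Civics=2, Calculus=1, Physics=2, Latin=2. No two conflicting exams share a time slot.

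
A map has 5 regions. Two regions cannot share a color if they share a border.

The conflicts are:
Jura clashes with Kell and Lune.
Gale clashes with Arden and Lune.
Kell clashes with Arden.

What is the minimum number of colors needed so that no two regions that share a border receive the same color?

3

The cycle Lune-Gale-Arden-Kell-Jura-Lune has odd length 5, so it cannot be 2-colored; at least 3 colors are needed.
One proper 3-coloring: Jura=2, Gale=2, Kell=3, Arden=1, Lune=1. No two conflicting regions share a color.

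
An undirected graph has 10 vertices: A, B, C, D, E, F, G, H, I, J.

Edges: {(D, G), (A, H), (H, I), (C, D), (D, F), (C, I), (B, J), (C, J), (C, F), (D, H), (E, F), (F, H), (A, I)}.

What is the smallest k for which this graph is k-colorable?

3

C, D, F are pairwise adjacent, so at least 3 colors are needed.
3 colors suffice: A=green, B=red, C=red, D=green, E=red, F=blue, G=red, H=red, I=blue, J=blue. Every edge joins two different colors.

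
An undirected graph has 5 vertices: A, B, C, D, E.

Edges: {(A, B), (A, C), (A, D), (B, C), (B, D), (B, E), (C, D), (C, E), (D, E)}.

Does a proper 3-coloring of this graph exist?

No

B, C, D, E form a clique, so at least 4 colors are needed.
So 3 colors are not enough.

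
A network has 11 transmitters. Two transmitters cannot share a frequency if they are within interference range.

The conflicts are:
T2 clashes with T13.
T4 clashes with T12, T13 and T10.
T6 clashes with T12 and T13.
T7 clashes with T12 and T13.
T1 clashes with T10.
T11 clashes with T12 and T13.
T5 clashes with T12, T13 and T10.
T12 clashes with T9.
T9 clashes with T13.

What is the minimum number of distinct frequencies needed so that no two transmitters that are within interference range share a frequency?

T5 and T10 conflict, so at least 2 frequencies are needed.
Using 2 frequencies: T2=2, T4=2, T6=2, T7=2, T1=2, T11=2, T5=2, T12=1, T9=2, T13=1, T10=1. No two conflicting transmitters share a frequency.

2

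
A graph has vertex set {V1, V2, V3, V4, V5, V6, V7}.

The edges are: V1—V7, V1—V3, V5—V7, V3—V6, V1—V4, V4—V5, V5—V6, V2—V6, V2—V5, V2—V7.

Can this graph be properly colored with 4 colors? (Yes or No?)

Yes

The chromatic number is 3. V2, V5, V7 are pairwise adjacent, so at least 3 colors are needed.
A valid assignment using 3 colors: V1=1, V2=3, V3=3, V4=2, V5=1, V6=2, V7=2.
Since 4 ≥ 3, a proper 4-coloring certainly exists.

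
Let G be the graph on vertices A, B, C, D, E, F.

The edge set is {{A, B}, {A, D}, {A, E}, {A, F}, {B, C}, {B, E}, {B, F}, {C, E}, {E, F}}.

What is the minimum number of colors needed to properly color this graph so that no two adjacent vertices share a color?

4

A, B, E, F are mutually adjacent (a clique of size 4), so at least 4 colors are needed.
4 colors suffice: color red → {B, D}; color blue → {E}; color green → {A, C}; color yellow → {F}. No two adjacent vertices share a color.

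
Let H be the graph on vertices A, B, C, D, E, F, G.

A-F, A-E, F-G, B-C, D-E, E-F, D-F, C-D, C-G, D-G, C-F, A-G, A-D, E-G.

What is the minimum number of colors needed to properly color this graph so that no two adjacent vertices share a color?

5

A, D, E, F, G form a clique, so at least 5 colors are needed.
5 colors suffice: A=purple, B=red, C=yellow, D=red, E=yellow, F=blue, G=green. Every edge joins two different colors.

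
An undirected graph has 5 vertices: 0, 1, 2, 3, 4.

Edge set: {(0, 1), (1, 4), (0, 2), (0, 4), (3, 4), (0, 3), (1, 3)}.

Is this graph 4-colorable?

The chromatic number is 4. 0, 1, 3, 4 form a clique, so at least 4 colors are needed.
A valid assignment using 4 colors: 0=red, 1=yellow, 2=blue, 3=blue, 4=green.
That is already a proper 4-coloring.

Yes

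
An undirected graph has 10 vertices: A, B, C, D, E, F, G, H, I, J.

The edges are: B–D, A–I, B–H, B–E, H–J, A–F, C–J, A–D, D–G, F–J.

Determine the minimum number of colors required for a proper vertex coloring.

2

A and I are adjacent, so at least 2 colors are needed.
One proper 2-coloring: A=2, B=2, C=1, D=1, E=1, F=1, G=2, H=1, I=1, J=2. Each edge has distinct colors on its endpoints.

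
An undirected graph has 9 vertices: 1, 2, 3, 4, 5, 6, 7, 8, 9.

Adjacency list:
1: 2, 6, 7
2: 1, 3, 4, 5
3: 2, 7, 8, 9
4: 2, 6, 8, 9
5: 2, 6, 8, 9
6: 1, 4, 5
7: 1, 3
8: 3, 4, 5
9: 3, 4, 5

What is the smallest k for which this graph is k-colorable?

1 and 2 are adjacent, so at least 2 colors are needed.
2 colors suffice: color red → {2, 6, 7, 8, 9}; color blue → {1, 3, 4, 5}. No two adjacent vertices share a color.

2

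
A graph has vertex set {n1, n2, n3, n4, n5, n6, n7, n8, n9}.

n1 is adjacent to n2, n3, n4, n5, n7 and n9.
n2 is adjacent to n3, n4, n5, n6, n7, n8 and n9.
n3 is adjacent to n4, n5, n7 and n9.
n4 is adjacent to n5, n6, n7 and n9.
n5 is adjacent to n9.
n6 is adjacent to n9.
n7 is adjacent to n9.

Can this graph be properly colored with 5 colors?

No

n1, n2, n3, n4, n5, n9 are mutually adjacent (a clique of size 6), so at least 6 colors are needed.
So 5 colors are not enough.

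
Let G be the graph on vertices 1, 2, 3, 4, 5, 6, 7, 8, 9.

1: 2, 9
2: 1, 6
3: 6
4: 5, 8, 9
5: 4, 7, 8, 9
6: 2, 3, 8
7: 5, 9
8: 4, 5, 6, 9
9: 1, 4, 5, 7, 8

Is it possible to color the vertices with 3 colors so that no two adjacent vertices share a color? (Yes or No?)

4, 5, 8, 9 form a clique, so at least 4 colors are needed.
So 3 colors are not enough.

No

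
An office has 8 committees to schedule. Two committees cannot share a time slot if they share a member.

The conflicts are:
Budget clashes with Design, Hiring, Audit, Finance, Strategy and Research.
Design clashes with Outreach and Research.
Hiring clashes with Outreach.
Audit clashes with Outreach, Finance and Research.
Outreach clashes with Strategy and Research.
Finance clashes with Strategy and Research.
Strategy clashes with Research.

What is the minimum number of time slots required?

4

Budget, Audit, Finance, Research are mutually in conflict, so at least 4 time slots are needed.
A valid assignment using 4 time slots: Budget=1, Design=3, Hiring=2, Audit=3, Outreach=1, Finance=4, Strategy=3, Research=2. No two conflicting committees share a time slot.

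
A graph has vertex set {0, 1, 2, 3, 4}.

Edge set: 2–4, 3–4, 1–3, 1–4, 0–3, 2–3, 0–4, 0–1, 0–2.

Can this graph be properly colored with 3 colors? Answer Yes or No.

0, 2, 3, 4 are mutually adjacent (a clique of size 4), so at least 4 colors are needed.
So 3 colors are not enough.

No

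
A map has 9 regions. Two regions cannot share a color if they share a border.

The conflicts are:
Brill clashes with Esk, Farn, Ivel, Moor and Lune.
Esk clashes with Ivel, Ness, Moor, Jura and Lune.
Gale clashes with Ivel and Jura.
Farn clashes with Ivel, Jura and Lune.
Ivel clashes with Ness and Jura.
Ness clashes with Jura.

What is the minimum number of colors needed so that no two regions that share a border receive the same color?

Esk, Ivel, Ness, Jura all conflict with each other, so at least 4 colors are needed.
A valid assignment using 4 colors: Brill=3, Esk=1, Gale=1, Farn=1, Ivel=2, Ness=4, Moor=2, Jura=3, Lune=2. Each listed conflict is separated.

4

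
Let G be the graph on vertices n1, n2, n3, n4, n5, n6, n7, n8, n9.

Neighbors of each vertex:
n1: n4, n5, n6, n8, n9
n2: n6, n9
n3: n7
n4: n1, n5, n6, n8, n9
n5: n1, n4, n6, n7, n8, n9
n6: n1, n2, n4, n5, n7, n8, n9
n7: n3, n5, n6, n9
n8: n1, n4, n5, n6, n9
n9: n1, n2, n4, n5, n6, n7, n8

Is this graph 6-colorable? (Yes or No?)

Yes

The chromatic number is 6. n1, n4, n5, n6, n8, n9 form a clique, so at least 6 colors are needed.
6 colors suffice: color 1 → {n3, n6}; color 2 → {n9}; color 3 → {n2, n5}; color 4 → {n7, n8}; color 5 → {n1}; color 6 → {n4}.
That is already a proper 6-coloring.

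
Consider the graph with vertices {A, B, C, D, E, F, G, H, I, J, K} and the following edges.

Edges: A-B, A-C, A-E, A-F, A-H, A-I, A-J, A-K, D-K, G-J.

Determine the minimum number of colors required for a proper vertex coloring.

A and B are adjacent, so at least 2 colors are needed.
2 colors suffice: color 1 → {A, D, G}; color 2 → {B, C, E, F, H, I, J, K}. No two adjacent vertices share a color.

2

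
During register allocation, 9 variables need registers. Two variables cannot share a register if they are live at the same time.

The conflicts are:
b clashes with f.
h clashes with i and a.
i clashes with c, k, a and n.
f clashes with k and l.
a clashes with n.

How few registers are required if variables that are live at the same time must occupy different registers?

3

h, i, a are mutually in conflict, so at least 3 registers are needed.
Using 3 registers: b=2, h=3, i=1, f=1, c=2, k=2, a=2, n=3, l=2. Every pair that conflicts lands in different registers.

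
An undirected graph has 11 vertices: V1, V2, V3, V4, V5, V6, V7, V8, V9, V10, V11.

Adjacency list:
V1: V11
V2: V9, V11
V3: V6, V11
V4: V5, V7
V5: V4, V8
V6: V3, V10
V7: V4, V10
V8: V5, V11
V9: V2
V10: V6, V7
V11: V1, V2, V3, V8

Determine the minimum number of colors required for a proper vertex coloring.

V1 and V11 are adjacent, so at least 2 colors are needed.
2 colors suffice: color 1 → {V5, V6, V7, V9, V11}; color 2 → {V1, V2, V3, V4, V8, V10}. Every edge joins two different colors.

2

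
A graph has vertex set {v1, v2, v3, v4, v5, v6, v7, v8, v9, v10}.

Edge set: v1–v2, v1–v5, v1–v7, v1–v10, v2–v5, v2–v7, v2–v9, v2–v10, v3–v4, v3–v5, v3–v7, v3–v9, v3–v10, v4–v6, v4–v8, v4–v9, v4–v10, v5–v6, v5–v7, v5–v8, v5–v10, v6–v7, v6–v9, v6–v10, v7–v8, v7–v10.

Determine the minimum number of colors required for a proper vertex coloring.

5

v1, v2, v5, v7, v10 are mutually adjacent (a clique of size 5), so at least 5 colors are needed.
5 colors suffice: v1=P, v2=Y, v3=Y, v4=R, v5=G, v6=Y, v7=R, v8=B, v9=B, v10=B. Each edge has distinct colors on its endpoints.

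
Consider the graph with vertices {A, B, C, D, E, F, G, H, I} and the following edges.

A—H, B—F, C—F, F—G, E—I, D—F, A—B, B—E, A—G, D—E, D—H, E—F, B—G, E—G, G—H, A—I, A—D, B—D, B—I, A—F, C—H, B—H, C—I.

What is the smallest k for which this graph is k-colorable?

4

B, D, E, F are pairwise adjacent (a clique of size 4), so at least 4 colors are needed.
A valid assignment using 4 colors: A=3, B=1, C=1, D=4, E=3, F=2, G=4, H=2, I=2. No two adjacent vertices share a color.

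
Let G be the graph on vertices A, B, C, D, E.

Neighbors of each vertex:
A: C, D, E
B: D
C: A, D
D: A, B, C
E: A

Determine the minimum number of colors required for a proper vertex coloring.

3

A, C, D form a triangle, so at least 3 colors are needed.
One proper 3-coloring: A=2, B=2, C=3, D=1, E=1. No two adjacent vertices share a color.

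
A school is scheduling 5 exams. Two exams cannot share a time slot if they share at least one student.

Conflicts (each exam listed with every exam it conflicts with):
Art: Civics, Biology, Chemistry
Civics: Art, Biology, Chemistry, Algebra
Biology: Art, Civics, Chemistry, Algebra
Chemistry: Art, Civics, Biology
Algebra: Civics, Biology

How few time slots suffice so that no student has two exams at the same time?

Art, Civics, Biology, Chemistry all conflict with each other, so at least 4 time slots are needed.
A valid assignment using 4 time slots: Art=4, Civics=2, Biology=1, Chemistry=3, Algebra=3. Each listed conflict is separated.

4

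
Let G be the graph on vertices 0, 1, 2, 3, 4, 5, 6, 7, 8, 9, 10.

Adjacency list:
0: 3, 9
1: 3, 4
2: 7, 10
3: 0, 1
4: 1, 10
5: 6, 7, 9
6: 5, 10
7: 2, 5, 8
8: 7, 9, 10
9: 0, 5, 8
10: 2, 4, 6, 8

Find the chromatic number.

The cycle 6-5-9-8-10-6 has odd length 5, so it cannot be 2-colored; at least 3 colors are needed.
3 colors suffice: color a → {1, 7, 9, 10}; color b → {0, 2, 4, 5, 8}; color c → {3, 6}. No two adjacent vertices share a color.

3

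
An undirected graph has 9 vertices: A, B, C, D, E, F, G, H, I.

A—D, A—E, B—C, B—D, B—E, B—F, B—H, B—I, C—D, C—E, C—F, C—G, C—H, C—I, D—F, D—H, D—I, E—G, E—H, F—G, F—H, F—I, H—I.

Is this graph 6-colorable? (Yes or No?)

The chromatic number is 6. B, C, D, F, H, I are pairwise adjacent (a clique of size 6), so at least 6 colors are needed.
One proper 6-coloring: A=1, B=2, C=1, D=3, E=3, F=4, G=2, H=5, I=6.
That is already a proper 6-coloring.

Yes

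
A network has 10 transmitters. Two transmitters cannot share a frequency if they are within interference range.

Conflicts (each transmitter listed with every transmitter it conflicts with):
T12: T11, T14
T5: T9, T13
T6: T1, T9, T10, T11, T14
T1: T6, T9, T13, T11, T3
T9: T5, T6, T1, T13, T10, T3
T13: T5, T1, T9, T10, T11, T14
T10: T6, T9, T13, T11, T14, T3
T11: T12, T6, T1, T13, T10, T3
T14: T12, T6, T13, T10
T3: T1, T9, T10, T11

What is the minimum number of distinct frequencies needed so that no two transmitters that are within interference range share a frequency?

T1, T13, T11 all conflict with each other, so at least 3 frequencies are needed.
Using 3 frequencies: T12=2, T5=3, T6=2, T1=3, T9=1, T13=2, T10=3, T11=1, T14=1, T3=2. No two conflicting transmitters share a frequency.

3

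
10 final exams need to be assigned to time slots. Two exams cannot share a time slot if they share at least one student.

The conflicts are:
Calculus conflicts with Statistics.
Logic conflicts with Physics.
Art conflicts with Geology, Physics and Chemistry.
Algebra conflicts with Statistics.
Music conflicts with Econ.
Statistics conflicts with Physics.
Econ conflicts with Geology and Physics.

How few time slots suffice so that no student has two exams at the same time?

Econ and Geology conflict, so at least 2 time slots are needed.
2 time slots suffice: time slot 1 → {Calculus, Algebra, Music, Geology, Physics, Chemistry}; time slot 2 → {Logic, Art, Statistics, Econ}. Every pair that conflicts lands in different time slots.

2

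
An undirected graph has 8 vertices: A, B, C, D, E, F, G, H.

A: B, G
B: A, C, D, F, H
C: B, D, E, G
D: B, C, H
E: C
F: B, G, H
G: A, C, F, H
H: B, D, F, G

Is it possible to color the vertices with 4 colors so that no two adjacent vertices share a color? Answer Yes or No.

Yes

The chromatic number is 3. B, C, D are pairwise adjacent, so at least 3 colors are needed.
3 colors suffice: color 1 → {B, E, G}; color 2 → {A, C, H}; color 3 → {D, F}.
Since 4 ≥ 3, a proper 4-coloring certainly exists.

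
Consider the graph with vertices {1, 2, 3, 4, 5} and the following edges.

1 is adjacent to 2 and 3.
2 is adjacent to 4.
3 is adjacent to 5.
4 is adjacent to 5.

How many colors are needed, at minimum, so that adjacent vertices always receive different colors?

3

The cycle 2-4-5-3-1-2 has odd length 5, so it cannot be 2-colored; at least 3 colors are needed.
3 colors suffice: color red → {1, 5}; color blue → {3, 4}; color green → {2}. Every edge joins two different colors.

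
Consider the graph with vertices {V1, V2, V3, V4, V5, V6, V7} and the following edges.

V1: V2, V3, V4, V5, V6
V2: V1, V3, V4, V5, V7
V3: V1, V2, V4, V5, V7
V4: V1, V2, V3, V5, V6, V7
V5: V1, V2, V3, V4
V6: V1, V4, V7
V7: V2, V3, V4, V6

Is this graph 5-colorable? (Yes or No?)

Yes

The chromatic number is 5. V1, V2, V3, V4, V5 are mutually adjacent (a clique of size 5), so at least 5 colors are needed.
One proper 5-coloring: V1=Y, V2=G, V3=B, V4=R, V5=P, V6=B, V7=Y.
That is already a proper 5-coloring.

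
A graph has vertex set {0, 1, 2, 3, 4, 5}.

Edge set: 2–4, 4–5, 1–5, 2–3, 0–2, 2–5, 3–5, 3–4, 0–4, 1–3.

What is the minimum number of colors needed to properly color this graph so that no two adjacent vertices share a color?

2, 3, 4, 5 form a clique, so at least 4 colors are needed.
4 colors suffice: 0=blue, 1=red, 2=red, 3=blue, 4=yellow, 5=green. Every edge joins two different colors.

4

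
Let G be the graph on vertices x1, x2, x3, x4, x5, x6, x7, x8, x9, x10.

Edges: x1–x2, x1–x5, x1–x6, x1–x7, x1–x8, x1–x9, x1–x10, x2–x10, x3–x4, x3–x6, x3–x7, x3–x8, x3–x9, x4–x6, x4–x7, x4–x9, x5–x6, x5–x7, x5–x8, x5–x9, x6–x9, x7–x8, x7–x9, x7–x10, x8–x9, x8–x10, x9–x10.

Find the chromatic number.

x1, x7, x8, x9, x10 form a clique, so at least 5 colors are needed.
5 colors suffice: x1=2, x2=1, x3=2, x4=4, x5=5, x6=3, x7=3, x8=4, x9=1, x10=5. Every edge joins two different colors.

5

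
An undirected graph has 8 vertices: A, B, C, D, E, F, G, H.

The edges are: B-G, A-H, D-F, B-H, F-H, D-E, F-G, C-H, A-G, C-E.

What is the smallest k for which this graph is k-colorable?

3

The cycle C-E-D-F-H-C has odd length 5, so it cannot be 2-colored; at least 3 colors are needed.
A valid assignment using 3 colors: A=2, B=2, C=3, D=1, E=2, F=2, G=1, H=1. No two adjacent vertices share a color.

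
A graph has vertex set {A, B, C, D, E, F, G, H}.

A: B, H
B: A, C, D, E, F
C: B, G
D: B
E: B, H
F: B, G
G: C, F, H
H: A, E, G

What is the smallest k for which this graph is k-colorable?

3

The cycle E-B-C-G-H-E has odd length 5, so it cannot be 2-colored; at least 3 colors are needed.
One proper 3-coloring: A=blue, B=red, C=green, D=blue, E=blue, F=green, G=blue, H=red. No two adjacent vertices share a color.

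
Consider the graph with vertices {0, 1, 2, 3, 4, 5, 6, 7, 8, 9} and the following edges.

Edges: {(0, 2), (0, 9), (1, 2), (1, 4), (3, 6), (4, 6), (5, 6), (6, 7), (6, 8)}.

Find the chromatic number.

2

1 and 4 are adjacent, so at least 2 colors are needed.
2 colors suffice: 0=red, 1=red, 2=blue, 3=blue, 4=blue, 5=blue, 6=red, 7=blue, 8=blue, 9=blue. Every edge joins two different colors.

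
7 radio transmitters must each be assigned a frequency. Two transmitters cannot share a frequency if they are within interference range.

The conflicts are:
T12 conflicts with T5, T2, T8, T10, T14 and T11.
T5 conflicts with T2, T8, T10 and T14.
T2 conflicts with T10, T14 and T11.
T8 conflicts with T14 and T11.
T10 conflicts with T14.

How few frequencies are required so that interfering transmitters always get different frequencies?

5

T12, T5, T2, T10, T14 all conflict with each other, so at least 5 frequencies are needed.
Using 5 frequencies: T12=1, T5=4, T2=3, T8=3, T10=5, T14=2, T11=2. No two conflicting transmitters share a frequency.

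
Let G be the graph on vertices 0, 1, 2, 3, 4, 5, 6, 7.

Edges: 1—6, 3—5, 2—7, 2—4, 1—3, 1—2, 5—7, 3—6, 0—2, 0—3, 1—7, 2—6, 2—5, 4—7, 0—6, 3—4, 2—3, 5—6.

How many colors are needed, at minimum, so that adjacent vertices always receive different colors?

4

0, 2, 3, 6 are pairwise adjacent (a clique of size 4), so at least 4 colors are needed.
4 colors suffice: color a → {2}; color b → {3, 7}; color c → {4, 6}; color d → {0, 1, 5}. No two adjacent vertices share a color.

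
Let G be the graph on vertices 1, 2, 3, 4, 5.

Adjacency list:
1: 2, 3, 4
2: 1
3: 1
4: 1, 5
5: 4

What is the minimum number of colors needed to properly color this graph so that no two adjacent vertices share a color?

2

4 and 5 are adjacent, so at least 2 colors are needed.
2 colors suffice: color a → {1, 5}; color b → {2, 3, 4}. Every edge joins two different colors.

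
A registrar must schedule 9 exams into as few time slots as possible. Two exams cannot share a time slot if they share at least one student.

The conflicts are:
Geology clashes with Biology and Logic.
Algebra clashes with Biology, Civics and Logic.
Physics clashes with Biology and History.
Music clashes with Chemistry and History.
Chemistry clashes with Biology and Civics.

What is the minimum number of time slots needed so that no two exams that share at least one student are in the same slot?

3

The cycle Physics-Biology-Chemistry-Music-History-Physics has odd length 5, so it cannot be 2-colored; at least 3 time slots are needed.
3 time slots suffice: Geology=2, Algebra=2, Physics=3, Music=1, Chemistry=2, Biology=1, Civics=1, History=2, Logic=1. Every pair that conflicts lands in different time slots.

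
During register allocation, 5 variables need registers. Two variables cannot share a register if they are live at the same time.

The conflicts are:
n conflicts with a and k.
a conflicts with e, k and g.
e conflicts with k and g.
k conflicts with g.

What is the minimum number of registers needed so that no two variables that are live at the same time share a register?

a, e, k, g all conflict with each other, so at least 4 registers are needed.
4 registers suffice: n=3, a=1, e=3, k=2, g=4. Every pair that conflicts lands in different registers.

4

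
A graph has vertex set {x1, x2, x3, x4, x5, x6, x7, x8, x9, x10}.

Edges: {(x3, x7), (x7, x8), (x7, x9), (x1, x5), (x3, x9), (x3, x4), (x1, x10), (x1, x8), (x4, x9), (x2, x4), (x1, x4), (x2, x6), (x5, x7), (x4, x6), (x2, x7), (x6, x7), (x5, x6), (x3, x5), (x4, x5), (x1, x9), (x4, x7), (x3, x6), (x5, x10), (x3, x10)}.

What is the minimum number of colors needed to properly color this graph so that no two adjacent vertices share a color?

5

x3, x4, x5, x6, x7 are pairwise adjacent (a clique of size 5), so at least 5 colors are needed.
5 colors suffice: color red → {x4, x8, x10}; color blue → {x1, x7}; color green → {x2, x3}; color yellow → {x5, x9}; color purple → {x6}. Every edge joins two different colors.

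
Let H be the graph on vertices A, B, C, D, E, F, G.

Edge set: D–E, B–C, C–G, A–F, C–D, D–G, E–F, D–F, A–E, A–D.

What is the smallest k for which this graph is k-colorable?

A, D, E, F are mutually adjacent (a clique of size 4), so at least 4 colors are needed.
A valid assignment using 4 colors: A=yellow, B=red, C=blue, D=red, E=green, F=blue, G=green. Each edge has distinct colors on its endpoints.

4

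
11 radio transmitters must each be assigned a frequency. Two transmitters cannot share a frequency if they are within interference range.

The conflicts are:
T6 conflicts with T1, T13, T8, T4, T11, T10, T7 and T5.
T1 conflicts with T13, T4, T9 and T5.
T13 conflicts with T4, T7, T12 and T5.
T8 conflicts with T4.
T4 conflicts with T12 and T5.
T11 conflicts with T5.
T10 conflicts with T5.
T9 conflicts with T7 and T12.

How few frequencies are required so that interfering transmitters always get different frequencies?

5

T6, T1, T13, T4, T5 all conflict with each other, so at least 5 frequencies are needed.
5 frequencies suffice: frequency 1 → {T6, T12}; frequency 2 → {T4, T11, T10, T9}; frequency 3 → {T13, T8}; frequency 4 → {T7, T5}; frequency 5 → {T1}. Each listed conflict is separated.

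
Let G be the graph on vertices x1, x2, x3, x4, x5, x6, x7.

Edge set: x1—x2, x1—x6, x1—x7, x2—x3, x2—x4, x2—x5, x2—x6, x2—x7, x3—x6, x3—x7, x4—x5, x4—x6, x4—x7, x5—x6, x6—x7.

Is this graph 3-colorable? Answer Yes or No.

x2, x4, x5, x6 form a clique, so at least 4 colors are needed.
So 3 colors are not enough.

No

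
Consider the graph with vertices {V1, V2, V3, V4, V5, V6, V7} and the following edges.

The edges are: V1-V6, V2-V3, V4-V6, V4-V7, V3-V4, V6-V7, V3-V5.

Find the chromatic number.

3

V4, V6, V7 are mutually adjacent, so at least 3 colors are needed.
A valid assignment using 3 colors: V1=2, V2=2, V3=1, V4=2, V5=2, V6=1, V7=3. No two adjacent vertices share a color.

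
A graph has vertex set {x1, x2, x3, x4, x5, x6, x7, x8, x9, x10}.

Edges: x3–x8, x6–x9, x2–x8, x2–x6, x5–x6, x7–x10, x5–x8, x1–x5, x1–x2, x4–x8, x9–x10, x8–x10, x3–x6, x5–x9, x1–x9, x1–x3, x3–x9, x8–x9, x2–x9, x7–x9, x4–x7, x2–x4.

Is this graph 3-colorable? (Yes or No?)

Yes

The chromatic number is 3. x1, x2, x9 are mutually adjacent, so at least 3 colors are needed.
One proper 3-coloring: x1=blue, x2=green, x3=green, x4=red, x5=green, x6=blue, x7=blue, x8=blue, x9=red, x10=green.
That is already a proper 3-coloring.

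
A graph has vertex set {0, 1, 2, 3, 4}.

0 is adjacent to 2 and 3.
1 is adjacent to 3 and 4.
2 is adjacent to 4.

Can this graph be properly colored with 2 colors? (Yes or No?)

No

The cycle 2-4-1-3-0-2 has odd length 5, so it cannot be 2-colored; at least 3 colors are needed.
So 2 colors are not enough.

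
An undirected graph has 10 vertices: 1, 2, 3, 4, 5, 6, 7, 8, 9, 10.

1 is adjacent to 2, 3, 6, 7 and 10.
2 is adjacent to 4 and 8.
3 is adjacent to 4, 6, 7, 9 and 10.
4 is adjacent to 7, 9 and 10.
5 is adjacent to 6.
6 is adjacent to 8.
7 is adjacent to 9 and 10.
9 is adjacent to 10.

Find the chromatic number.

3, 4, 7, 9, 10 are pairwise adjacent (a clique of size 5), so at least 5 colors are needed.
A valid assignment using 5 colors: 1=blue, 2=red, 3=red, 4=blue, 5=red, 6=green, 7=yellow, 8=blue, 9=purple, 10=green. Each edge has distinct colors on its endpoints.

5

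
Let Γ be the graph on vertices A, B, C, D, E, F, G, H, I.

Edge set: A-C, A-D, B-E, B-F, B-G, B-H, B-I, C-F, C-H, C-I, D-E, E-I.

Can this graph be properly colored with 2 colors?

No

B, E, I are mutually adjacent, so at least 3 colors are needed.
So 2 colors are not enough.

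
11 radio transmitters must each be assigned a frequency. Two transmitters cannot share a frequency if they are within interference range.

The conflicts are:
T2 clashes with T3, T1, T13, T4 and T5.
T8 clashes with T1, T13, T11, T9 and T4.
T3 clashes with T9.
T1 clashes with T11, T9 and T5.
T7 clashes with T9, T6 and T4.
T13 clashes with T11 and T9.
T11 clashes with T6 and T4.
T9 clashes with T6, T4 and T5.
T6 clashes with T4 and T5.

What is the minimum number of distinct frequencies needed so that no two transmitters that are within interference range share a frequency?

4

T7, T9, T6, T4 are mutually in conflict, so at least 4 frequencies are needed.
4 frequencies suffice: frequency 1 → {T2, T11, T9}; frequency 2 → {T3, T1, T13, T4}; frequency 3 → {T8, T6}; frequency 4 → {T7, T5}. No two conflicting transmitters share a frequency.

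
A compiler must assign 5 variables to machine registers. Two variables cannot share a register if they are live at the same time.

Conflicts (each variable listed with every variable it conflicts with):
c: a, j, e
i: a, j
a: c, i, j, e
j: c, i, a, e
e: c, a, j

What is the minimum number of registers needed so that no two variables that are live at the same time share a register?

4

c, a, j, e pairwise conflict, so at least 4 registers are needed.
4 registers suffice: c=3, i=3, a=2, j=1, e=4. Each listed conflict is separated.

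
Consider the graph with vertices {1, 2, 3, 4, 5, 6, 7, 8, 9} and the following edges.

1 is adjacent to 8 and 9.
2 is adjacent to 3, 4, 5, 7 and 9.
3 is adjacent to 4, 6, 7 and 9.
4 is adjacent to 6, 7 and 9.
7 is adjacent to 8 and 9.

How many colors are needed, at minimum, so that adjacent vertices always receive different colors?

2, 3, 4, 7, 9 are mutually adjacent (a clique of size 5), so at least 5 colors are needed.
5 colors suffice: 1=blue, 2=blue, 3=yellow, 4=red, 5=red, 6=blue, 7=green, 8=red, 9=purple. Each edge has distinct colors on its endpoints.

5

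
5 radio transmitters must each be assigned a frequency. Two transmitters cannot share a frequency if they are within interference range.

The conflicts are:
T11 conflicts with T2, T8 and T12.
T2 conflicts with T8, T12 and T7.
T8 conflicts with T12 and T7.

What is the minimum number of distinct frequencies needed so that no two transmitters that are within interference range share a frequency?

4

T11, T2, T8, T12 all conflict with each other, so at least 4 frequencies are needed.
4 frequencies suffice: frequency 1 → {T8}; frequency 2 → {T2}; frequency 3 → {T12, T7}; frequency 4 → {T11}. Each listed conflict is separated.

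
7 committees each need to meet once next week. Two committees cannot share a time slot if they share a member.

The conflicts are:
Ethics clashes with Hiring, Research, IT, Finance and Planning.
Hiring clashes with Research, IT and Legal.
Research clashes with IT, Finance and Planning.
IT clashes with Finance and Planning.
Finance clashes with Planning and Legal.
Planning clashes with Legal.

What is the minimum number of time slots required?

5

Ethics, Research, IT, Finance, Planning pairwise conflict, so at least 5 time slots are needed.
5 time slots suffice: time slot 1 → {Hiring, Planning}; time slot 2 → {IT, Legal}; time slot 3 → {Finance}; time slot 4 → {Research}; time slot 5 → {Ethics}. No two conflicting committees share a time slot.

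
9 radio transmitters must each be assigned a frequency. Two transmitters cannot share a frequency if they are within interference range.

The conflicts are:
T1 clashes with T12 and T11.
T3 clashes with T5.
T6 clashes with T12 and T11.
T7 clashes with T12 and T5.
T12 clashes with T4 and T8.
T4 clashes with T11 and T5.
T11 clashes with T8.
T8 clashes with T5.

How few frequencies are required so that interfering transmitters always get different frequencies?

T12 and T4 conflict, so at least 2 frequencies are needed.
A valid assignment using 2 frequencies: T1=2, T3=2, T6=2, T7=2, T12=1, T4=2, T11=1, T8=2, T5=1. No two conflicting transmitters share a frequency.

2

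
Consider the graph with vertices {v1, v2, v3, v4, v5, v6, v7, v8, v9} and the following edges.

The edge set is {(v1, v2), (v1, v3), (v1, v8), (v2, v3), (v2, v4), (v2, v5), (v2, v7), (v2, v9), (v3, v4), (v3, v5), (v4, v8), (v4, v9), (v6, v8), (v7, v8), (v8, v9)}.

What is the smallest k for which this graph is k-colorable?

3

v4, v8, v9 form a triangle, so at least 3 colors are needed.
3 colors suffice: color 1 → {v2, v8}; color 2 → {v3, v6, v7, v9}; color 3 → {v1, v4, v5}. Every edge joins two different colors.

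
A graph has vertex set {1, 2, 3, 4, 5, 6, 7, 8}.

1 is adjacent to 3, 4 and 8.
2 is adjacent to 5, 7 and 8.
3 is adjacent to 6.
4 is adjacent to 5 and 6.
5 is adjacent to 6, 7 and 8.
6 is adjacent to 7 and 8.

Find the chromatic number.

2, 5, 8 are pairwise adjacent, so at least 3 colors are needed.
3 colors suffice: color a → {1, 2, 6}; color b → {3, 5}; color c → {4, 7, 8}. No two adjacent vertices share a color.

3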